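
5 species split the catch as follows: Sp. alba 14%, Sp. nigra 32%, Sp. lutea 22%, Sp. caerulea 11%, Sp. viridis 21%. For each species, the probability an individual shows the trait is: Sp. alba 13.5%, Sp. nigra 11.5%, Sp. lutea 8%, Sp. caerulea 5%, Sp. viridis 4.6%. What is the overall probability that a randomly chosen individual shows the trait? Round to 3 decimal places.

0.088

Prior × likelihood for each hypothesis:
  Sp. alba: 0.14 × 0.135 = 0.0189
  Sp. nigra: 0.32 × 0.115 = 0.0368
  Sp. lutea: 0.22 × 0.08 = 0.0176
  Sp. caerulea: 0.11 × 0.05 = 0.0055
  Sp. viridis: 0.21 × 0.046 = 0.00966
P(trait) = 0.0189 + 0.0368 + 0.0176 + 0.0055 + 0.00966 = 0.08846 → 0.088.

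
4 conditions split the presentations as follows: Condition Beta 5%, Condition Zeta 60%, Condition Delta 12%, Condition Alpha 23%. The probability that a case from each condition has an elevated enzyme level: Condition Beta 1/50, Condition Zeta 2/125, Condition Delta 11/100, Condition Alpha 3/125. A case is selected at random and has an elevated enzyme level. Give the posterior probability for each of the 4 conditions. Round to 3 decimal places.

Prior × likelihood for each hypothesis:
  Condition Beta: 0.05 × 0.02 = 0.001
  Condition Zeta: 0.6 × 0.016 = 0.0096
  Condition Delta: 0.12 × 0.11 = 0.0132
  Condition Alpha: 0.23 × 0.024 = 0.00552
Total = 0.02932.
P(Condition Beta | elevated) = 0.001/0.02932 ≈ 0.034
P(Condition Zeta | elevated) = 0.0096/0.02932 ≈ 0.327
P(Condition Delta | elevated) = 0.0132/0.02932 ≈ 0.450
P(Condition Alpha | elevated) = 0.00552/0.02932 ≈ 0.188

Condition Beta 0.034, Condition Zeta 0.327, Condition Delta 0.450, Condition Alpha 0.188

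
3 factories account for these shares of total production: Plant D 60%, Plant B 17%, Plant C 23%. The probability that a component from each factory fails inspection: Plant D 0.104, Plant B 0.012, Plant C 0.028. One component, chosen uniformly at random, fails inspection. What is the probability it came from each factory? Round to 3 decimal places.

Plant D 0.880, Plant B 0.029, Plant C 0.091

Unnormalized posteriors (prior × likelihood):
  Plant D: 0.6 × 0.104 = 0.0624
  Plant B: 0.17 × 0.012 = 0.00204
  Plant C: 0.23 × 0.028 = 0.00644
Sum = 0.07088.
P(Plant D | nonconforming) = 0.0624/0.07088 ≈ 0.880
P(Plant B | nonconforming) = 0.00204/0.07088 ≈ 0.029
P(Plant C | nonconforming) = 0.00644/0.07088 ≈ 0.091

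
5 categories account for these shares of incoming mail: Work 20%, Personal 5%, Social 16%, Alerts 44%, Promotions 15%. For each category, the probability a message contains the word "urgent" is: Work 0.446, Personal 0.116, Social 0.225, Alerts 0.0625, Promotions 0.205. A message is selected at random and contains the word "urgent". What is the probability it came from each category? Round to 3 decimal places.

Work 0.471, Personal 0.031, Social 0.190, Alerts 0.145, Promotions 0.162

Unnormalized posteriors (prior × likelihood):
  Work: 0.2 × 0.446 = 0.0892
  Personal: 0.05 × 0.116 = 0.0058
  Social: 0.16 × 0.225 = 0.036
  Alerts: 0.44 × 0.0625 = 0.0275
  Promotions: 0.15 × 0.205 = 0.03075
Sum = 0.18925.
P(Work | urgent-flag) = 0.0892/0.18925 ≈ 0.471
P(Personal | urgent-flag) = 0.0058/0.18925 ≈ 0.031
P(Social | urgent-flag) = 0.036/0.18925 ≈ 0.190
P(Alerts | urgent-flag) = 0.0275/0.18925 ≈ 0.145
P(Promotions | urgent-flag) = 0.03075/0.18925 ≈ 0.162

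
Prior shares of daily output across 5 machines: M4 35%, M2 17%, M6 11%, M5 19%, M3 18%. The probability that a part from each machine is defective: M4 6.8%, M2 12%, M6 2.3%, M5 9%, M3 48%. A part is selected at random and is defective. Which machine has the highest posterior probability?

By Bayes' rule, posterior ∝ prior × likelihood:
  M4: 0.35 × 0.068 = 0.0238
  M2: 0.17 × 0.12 = 0.0204
  M6: 0.11 × 0.023 = 0.00253
  M5: 0.19 × 0.09 = 0.0171
  M3: 0.18 × 0.48 = 0.0864
Normalizing constant = 0.15023.
Largest term belongs to M3, so M3 is most probable.

M3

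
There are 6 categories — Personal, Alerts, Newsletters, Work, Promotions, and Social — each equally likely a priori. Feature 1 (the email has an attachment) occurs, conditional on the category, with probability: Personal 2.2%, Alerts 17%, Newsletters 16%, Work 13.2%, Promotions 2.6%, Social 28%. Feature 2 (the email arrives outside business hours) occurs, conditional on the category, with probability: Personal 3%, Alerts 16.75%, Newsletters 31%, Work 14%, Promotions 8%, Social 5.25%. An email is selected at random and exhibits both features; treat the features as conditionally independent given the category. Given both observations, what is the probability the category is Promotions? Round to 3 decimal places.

With a uniform prior (1/6 each), posterior ∝ likelihood:
  Personal: 0.022 × 0.03 = 0.00066
  Alerts: 0.17 × 0.1675 = 0.028475
  Newsletters: 0.16 × 0.31 = 0.0496
  Work: 0.132 × 0.14 = 0.01848
  Promotions: 0.026 × 0.08 = 0.00208
  Social: 0.28 × 0.0525 = 0.0147
Total = 0.113995.
P(Promotions | evidence) = 0.00208 / 0.113995 ≈ 0.018.

0.018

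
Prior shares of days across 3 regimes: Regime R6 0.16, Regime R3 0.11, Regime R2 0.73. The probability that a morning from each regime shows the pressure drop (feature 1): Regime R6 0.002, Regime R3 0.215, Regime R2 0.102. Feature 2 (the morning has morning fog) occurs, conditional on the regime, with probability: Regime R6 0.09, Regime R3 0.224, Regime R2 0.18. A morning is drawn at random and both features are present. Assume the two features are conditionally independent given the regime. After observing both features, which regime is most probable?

Regime R2

Unnormalized posteriors (prior × likelihood):
  Regime R6: 0.16 × 0.002 × 0.09 = 0.0000288
  Regime R3: 0.11 × 0.215 × 0.224 = 0.0052976
  Regime R2: 0.73 × 0.102 × 0.18 = 0.0134028
Total = 0.0187292.
Largest term belongs to Regime R2, so Regime R2 is most probable.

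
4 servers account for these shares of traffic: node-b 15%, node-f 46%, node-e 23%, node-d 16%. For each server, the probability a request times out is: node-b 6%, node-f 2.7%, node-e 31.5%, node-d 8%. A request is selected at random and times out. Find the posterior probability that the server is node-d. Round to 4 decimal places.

By Bayes' rule, posterior ∝ prior × likelihood:
  node-b: 0.15 × 0.06 = 0.009
  node-f: 0.46 × 0.027 = 0.01242
  node-e: 0.23 × 0.315 = 0.07245
  node-d: 0.16 × 0.08 = 0.0128
Total = 0.10667.
P(node-d | evidence) = 0.0128 / 0.10667 ≈ 0.1200.

0.1200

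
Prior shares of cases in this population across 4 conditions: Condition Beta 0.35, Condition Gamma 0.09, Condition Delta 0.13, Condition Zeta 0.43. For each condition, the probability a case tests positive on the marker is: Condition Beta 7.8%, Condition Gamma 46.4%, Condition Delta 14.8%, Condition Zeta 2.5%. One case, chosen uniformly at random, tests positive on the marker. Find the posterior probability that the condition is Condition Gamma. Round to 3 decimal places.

Unnormalized posteriors (prior × likelihood):
  Condition Beta: 0.35 × 0.078 = 0.0273
  Condition Gamma: 0.09 × 0.464 = 0.04176
  Condition Delta: 0.13 × 0.148 = 0.01924
  Condition Zeta: 0.43 × 0.025 = 0.01075
Sum = 0.09905.
P(Condition Gamma | evidence) = 0.04176 / 0.09905 ≈ 0.422.

0.422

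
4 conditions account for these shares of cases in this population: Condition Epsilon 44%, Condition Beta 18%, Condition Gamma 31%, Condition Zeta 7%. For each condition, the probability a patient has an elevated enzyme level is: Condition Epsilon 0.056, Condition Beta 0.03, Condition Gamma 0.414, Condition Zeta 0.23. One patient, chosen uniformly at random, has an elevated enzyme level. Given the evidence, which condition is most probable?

By Bayes' rule, posterior ∝ prior × likelihood:
  Condition Epsilon: 0.44 × 0.056 = 0.02464
  Condition Beta: 0.18 × 0.03 = 0.0054
  Condition Gamma: 0.31 × 0.414 = 0.12834
  Condition Zeta: 0.07 × 0.23 = 0.0161
Normalizing constant = 0.17448.
Largest term belongs to Condition Gamma, so Condition Gamma is most probable.

Condition Gamma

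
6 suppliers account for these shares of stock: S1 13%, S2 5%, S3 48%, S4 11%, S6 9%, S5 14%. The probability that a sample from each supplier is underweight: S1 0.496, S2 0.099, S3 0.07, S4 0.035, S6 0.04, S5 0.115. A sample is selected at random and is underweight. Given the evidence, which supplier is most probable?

Unnormalized posteriors (prior × likelihood):
  S1: 0.13 × 0.496 = 0.06448
  S2: 0.05 × 0.099 = 0.00495
  S3: 0.48 × 0.07 = 0.0336
  S4: 0.11 × 0.035 = 0.00385
  S6: 0.09 × 0.04 = 0.0036
  S5: 0.14 × 0.115 = 0.0161
Sum = 0.12658.
Largest term belongs to S1, so S1 is most probable.

S1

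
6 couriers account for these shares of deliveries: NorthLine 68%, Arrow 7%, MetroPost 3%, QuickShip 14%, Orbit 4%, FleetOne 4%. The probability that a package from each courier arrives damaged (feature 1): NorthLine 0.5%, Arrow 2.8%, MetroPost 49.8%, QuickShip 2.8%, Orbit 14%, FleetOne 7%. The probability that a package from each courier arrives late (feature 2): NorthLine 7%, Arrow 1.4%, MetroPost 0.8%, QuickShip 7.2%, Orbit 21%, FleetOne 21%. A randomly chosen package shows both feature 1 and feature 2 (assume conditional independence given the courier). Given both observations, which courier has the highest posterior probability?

Orbit

Compute prior × likelihood for every hypothesis:
  NorthLine: 0.68 × 0.005 × 0.07 = 0.000238
  Arrow: 0.07 × 0.028 × 0.014 = 0.00002744
  MetroPost: 0.03 × 0.498 × 0.008 = 0.00011952
  QuickShip: 0.14 × 0.028 × 0.072 = 0.00028224
  Orbit: 0.04 × 0.14 × 0.21 = 0.001176
  FleetOne: 0.04 × 0.07 × 0.21 = 0.000588
Total = 0.0024312.
Largest term belongs to Orbit, so Orbit is most probable.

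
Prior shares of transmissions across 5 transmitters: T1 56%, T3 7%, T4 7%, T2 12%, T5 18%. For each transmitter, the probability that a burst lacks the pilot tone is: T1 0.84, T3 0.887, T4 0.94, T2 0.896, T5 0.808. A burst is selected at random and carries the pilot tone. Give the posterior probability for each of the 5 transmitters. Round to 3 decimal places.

Taking complements, P(pilot | each) = T1 0.16, T3 0.113, T4 0.06, T2 0.104, T5 0.192.
Compute prior × likelihood for every hypothesis:
  T1: 0.56 × 0.16 = 0.0896
  T3: 0.07 × 0.113 = 0.00791
  T4: 0.07 × 0.06 = 0.0042
  T2: 0.12 × 0.104 = 0.01248
  T5: 0.18 × 0.192 = 0.03456
Total = 0.14875.
P(T1 | pilot) = 0.0896/0.14875 ≈ 0.602
P(T3 | pilot) = 0.00791/0.14875 ≈ 0.053
P(T4 | pilot) = 0.0042/0.14875 ≈ 0.028
P(T2 | pilot) = 0.01248/0.14875 ≈ 0.084
P(T5 | pilot) = 0.03456/0.14875 ≈ 0.232

T1 0.602, T3 0.053, T4 0.028, T2 0.084, T5 0.232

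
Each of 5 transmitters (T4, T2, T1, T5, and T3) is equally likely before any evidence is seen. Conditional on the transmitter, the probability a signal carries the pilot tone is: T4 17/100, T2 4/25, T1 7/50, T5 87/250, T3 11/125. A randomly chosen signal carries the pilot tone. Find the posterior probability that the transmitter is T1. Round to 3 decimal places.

With a uniform prior (1/5 each), posterior ∝ likelihood:
  T4: 0.17
  T2: 0.16
  T1: 0.14
  T5: 0.348
  T3: 0.088
Sum = 0.906.
P(T1 | evidence) = 0.14 / 0.906 ≈ 0.155.

0.155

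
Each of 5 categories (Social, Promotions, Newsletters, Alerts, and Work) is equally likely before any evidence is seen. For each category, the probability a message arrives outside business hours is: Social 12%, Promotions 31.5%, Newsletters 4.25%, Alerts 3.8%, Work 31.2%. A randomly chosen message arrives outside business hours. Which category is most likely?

With a uniform prior (1/5 each), posterior ∝ likelihood:
  Social: 0.12
  Promotions: 0.315
  Newsletters: 0.0425
  Alerts: 0.038
  Work: 0.312
Normalizing constant = 0.8275.
Largest term belongs to Promotions, so Promotions is most probable.

Promotions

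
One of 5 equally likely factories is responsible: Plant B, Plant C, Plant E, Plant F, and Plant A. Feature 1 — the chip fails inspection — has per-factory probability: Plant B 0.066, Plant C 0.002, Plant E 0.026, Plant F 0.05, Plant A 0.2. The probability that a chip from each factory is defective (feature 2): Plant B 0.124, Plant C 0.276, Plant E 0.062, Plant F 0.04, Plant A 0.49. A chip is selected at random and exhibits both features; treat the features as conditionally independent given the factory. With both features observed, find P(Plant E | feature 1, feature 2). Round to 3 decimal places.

With a uniform prior (1/5 each), posterior ∝ likelihood:
  Plant B: 0.066 × 0.124 = 0.008184
  Plant C: 0.002 × 0.276 = 0.000552
  Plant E: 0.026 × 0.062 = 0.001612
  Plant F: 0.05 × 0.04 = 0.002
  Plant A: 0.2 × 0.49 = 0.098
Sum = 0.110348.
P(Plant E | evidence) = 0.001612 / 0.110348 ≈ 0.015.

0.015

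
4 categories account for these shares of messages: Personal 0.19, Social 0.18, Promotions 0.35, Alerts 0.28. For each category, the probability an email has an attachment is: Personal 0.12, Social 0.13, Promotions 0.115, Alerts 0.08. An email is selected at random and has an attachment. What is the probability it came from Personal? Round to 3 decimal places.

0.209

Prior × likelihood for each hypothesis:
  Personal: 0.19 × 0.12 = 0.0228
  Social: 0.18 × 0.13 = 0.0234
  Promotions: 0.35 × 0.115 = 0.04025
  Alerts: 0.28 × 0.08 = 0.0224
Normalizing constant = 0.10885.
P(Personal | evidence) = 0.0228 / 0.10885 ≈ 0.209.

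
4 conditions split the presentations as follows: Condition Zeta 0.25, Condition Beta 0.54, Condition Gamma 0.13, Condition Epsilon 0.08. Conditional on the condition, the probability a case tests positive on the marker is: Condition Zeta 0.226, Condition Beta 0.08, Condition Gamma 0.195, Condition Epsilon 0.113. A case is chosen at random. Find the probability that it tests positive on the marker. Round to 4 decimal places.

0.1341

Unnormalized posteriors (prior × likelihood):
  Condition Zeta: 0.25 × 0.226 = 0.0565
  Condition Beta: 0.54 × 0.08 = 0.0432
  Condition Gamma: 0.13 × 0.195 = 0.02535
  Condition Epsilon: 0.08 × 0.113 = 0.00904
P(marker-positive) = 0.0565 + 0.0432 + 0.02535 + 0.00904 = 0.13409 → 0.1341.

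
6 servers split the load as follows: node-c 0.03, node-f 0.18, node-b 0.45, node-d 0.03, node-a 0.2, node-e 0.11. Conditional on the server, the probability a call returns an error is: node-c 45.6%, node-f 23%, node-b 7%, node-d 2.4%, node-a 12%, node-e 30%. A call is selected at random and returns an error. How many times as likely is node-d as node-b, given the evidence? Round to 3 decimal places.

0.023

Compute prior × likelihood for every hypothesis:
  node-c: 0.03 × 0.456 = 0.01368
  node-f: 0.18 × 0.23 = 0.0414
  node-b: 0.45 × 0.07 = 0.0315
  node-d: 0.03 × 0.024 = 0.00072
  node-a: 0.2 × 0.12 = 0.024
  node-e: 0.11 × 0.3 = 0.033
Normalizing constant = 0.1443.
The ratio is 0.00072 / 0.0315 (the normalizer cancels) = 0.023.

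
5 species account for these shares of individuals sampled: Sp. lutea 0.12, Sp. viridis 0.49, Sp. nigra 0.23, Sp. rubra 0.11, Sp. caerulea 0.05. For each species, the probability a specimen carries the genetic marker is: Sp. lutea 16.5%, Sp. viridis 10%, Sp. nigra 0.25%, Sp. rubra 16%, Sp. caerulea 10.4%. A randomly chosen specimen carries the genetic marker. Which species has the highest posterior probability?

Sp. viridis

Prior × likelihood for each hypothesis:
  Sp. lutea: 0.12 × 0.165 = 0.0198
  Sp. viridis: 0.49 × 0.1 = 0.049
  Sp. nigra: 0.23 × 0.0025 = 0.000575
  Sp. rubra: 0.11 × 0.16 = 0.0176
  Sp. caerulea: 0.05 × 0.104 = 0.0052
Normalizing constant = 0.092175.
Largest term belongs to Sp. viridis, so Sp. viridis is most probable.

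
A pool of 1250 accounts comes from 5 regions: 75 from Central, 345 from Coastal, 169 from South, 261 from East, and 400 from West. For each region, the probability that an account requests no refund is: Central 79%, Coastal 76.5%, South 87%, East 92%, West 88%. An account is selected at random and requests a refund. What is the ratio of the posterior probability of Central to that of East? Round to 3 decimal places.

Taking complements, P(refund | each) = Central 0.21, Coastal 0.235, South 0.13, East 0.08, West 0.12.
By Bayes' rule, posterior ∝ prior × likelihood:
  Central: 0.06 × 0.21 = 0.0126
  Coastal: 0.276 × 0.235 = 0.06486
  South: 0.1352 × 0.13 = 0.017576
  East: 0.2088 × 0.08 = 0.016704
  West: 0.32 × 0.12 = 0.0384
Sum = 0.15014.
The ratio is 0.0126 / 0.016704 (the normalizer cancels) = 0.754.

0.754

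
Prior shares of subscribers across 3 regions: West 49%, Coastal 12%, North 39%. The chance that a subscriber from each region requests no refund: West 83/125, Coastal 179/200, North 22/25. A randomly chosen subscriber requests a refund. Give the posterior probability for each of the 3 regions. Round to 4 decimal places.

West 0.7349, Coastal 0.0562, North 0.2089

Taking complements, P(refund | each) = West 0.336, Coastal 0.105, North 0.12.
Compute prior × likelihood for every hypothesis:
  West: 0.49 × 0.336 = 0.16464
  Coastal: 0.12 × 0.105 = 0.0126
  North: 0.39 × 0.12 = 0.0468
Normalizing constant = 0.22404.
P(West | refund) = 0.16464/0.22404 ≈ 0.7349
P(Coastal | refund) = 0.0126/0.22404 ≈ 0.0562
P(North | refund) = 0.0468/0.22404 ≈ 0.2089
(Check: 0.7349+0.0562+0.2089 = 1.0000.)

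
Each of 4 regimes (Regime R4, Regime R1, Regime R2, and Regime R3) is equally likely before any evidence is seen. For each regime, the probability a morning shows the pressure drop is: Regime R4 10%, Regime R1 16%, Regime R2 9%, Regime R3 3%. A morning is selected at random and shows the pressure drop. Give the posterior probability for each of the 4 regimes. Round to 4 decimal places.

Regime R4 0.2632, Regime R1 0.4211, Regime R2 0.2368, Regime R3 0.0789

With a uniform prior (1/4 each), posterior ∝ likelihood:
  Regime R4: 0.1
  Regime R1: 0.16
  Regime R2: 0.09
  Regime R3: 0.03
Normalizing constant = 0.38.
P(Regime R4 | drop) = 0.1/0.38 ≈ 0.2632
P(Regime R1 | drop) = 0.16/0.38 ≈ 0.4211
P(Regime R2 | drop) = 0.09/0.38 ≈ 0.2368
P(Regime R3 | drop) = 0.03/0.38 ≈ 0.0789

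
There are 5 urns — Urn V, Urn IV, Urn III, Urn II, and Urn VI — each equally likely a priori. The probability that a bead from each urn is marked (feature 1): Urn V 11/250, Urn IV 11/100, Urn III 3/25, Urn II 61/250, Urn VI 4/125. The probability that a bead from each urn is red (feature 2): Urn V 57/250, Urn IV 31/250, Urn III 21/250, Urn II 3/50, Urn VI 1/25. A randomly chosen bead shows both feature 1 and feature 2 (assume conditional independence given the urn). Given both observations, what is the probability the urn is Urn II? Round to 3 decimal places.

0.295

With a uniform prior (1/5 each), posterior ∝ likelihood:
  Urn V: 0.044 × 0.228 = 0.010032
  Urn IV: 0.11 × 0.124 = 0.01364
  Urn III: 0.12 × 0.084 = 0.01008
  Urn II: 0.244 × 0.06 = 0.01464
  Urn VI: 0.032 × 0.04 = 0.00128
Total = 0.049672.
P(Urn II | evidence) = 0.01464 / 0.049672 ≈ 0.295.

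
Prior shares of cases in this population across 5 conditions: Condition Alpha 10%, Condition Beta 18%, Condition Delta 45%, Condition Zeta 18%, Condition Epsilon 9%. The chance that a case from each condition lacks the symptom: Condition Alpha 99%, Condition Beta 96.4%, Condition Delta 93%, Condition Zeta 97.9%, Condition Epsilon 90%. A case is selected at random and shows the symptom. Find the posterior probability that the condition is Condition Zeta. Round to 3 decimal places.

Taking complements, P(symptomatic | each) = Condition Alpha 0.01, Condition Beta 0.036, Condition Delta 0.07, Condition Zeta 0.021, Condition Epsilon 0.1.
Compute prior × likelihood for every hypothesis:
  Condition Alpha: 0.1 × 0.01 = 0.001
  Condition Beta: 0.18 × 0.036 = 0.00648
  Condition Delta: 0.45 × 0.07 = 0.0315
  Condition Zeta: 0.18 × 0.021 = 0.00378
  Condition Epsilon: 0.09 × 0.1 = 0.009
Total = 0.05176.
P(Condition Zeta | evidence) = 0.00378 / 0.05176 ≈ 0.073.

0.073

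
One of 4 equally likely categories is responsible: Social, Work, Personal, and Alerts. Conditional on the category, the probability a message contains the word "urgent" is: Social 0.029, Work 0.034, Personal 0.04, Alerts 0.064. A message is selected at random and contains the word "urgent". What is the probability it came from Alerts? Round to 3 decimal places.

Since the prior is uniform, the posterior is proportional to the likelihood:
  Social: 0.029
  Work: 0.034
  Personal: 0.04
  Alerts: 0.064
Sum = 0.167.
P(Alerts | evidence) = 0.064 / 0.167 ≈ 0.383.

0.383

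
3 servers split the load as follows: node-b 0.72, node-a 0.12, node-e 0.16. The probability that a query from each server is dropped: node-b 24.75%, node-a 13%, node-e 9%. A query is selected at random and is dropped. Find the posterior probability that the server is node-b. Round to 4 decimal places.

0.8559

Compute prior × likelihood for every hypothesis:
  node-b: 0.72 × 0.2475 = 0.1782
  node-a: 0.12 × 0.13 = 0.0156
  node-e: 0.16 × 0.09 = 0.0144
Normalizing constant = 0.2082.
P(node-b | evidence) = 0.1782 / 0.2082 ≈ 0.8559.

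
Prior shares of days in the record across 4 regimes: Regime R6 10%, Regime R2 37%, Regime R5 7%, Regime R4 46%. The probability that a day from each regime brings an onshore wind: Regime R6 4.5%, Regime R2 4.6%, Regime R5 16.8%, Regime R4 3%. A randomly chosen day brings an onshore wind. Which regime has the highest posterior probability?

Regime R2

Prior × likelihood for each hypothesis:
  Regime R6: 0.1 × 0.045 = 0.0045
  Regime R2: 0.37 × 0.046 = 0.01702
  Regime R5: 0.07 × 0.168 = 0.01176
  Regime R4: 0.46 × 0.03 = 0.0138
Normalizing constant = 0.04708.
Largest term belongs to Regime R2, so Regime R2 is most probable.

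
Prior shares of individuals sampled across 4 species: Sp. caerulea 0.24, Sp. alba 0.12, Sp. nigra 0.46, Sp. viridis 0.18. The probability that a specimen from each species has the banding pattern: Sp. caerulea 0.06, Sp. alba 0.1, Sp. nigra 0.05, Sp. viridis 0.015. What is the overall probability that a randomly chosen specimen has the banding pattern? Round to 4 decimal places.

0.0521

Unnormalized posteriors (prior × likelihood):
  Sp. caerulea: 0.24 × 0.06 = 0.0144
  Sp. alba: 0.12 × 0.1 = 0.012
  Sp. nigra: 0.46 × 0.05 = 0.023
  Sp. viridis: 0.18 × 0.015 = 0.0027
P(banded) = 0.0144 + 0.012 + 0.023 + 0.0027 = 0.0521 → 0.0521.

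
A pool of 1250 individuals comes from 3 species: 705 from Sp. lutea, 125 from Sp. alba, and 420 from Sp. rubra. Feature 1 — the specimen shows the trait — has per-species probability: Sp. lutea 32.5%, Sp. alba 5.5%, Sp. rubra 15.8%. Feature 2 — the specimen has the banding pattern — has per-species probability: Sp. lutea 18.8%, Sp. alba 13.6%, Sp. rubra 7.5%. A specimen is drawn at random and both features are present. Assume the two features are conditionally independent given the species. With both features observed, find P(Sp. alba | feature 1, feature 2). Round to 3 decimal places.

Unnormalized posteriors (prior × likelihood):
  Sp. lutea: 0.564 × 0.325 × 0.188 = 0.0344604
  Sp. alba: 0.1 × 0.055 × 0.136 = 0.000748
  Sp. rubra: 0.336 × 0.158 × 0.075 = 0.0039816
Normalizing constant = 0.03919.
P(Sp. alba | evidence) = 0.000748 / 0.03919 ≈ 0.019.

0.019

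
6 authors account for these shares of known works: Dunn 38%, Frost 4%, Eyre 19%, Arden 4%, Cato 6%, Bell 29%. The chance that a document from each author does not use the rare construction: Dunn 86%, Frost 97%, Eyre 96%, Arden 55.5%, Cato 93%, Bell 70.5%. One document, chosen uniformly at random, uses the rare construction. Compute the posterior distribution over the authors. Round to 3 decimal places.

Taking complements, P(rare-form | each) = Dunn 0.14, Frost 0.03, Eyre 0.04, Arden 0.445, Cato 0.07, Bell 0.295.
Compute prior × likelihood for every hypothesis:
  Dunn: 0.38 × 0.14 = 0.0532
  Frost: 0.04 × 0.03 = 0.0012
  Eyre: 0.19 × 0.04 = 0.0076
  Arden: 0.04 × 0.445 = 0.0178
  Cato: 0.06 × 0.07 = 0.0042
  Bell: 0.29 × 0.295 = 0.08555
Total = 0.16955.
P(Dunn | rare-form) = 0.0532/0.16955 ≈ 0.314
P(Frost | rare-form) = 0.0012/0.16955 ≈ 0.007
P(Eyre | rare-form) = 0.0076/0.16955 ≈ 0.045
P(Arden | rare-form) = 0.0178/0.16955 ≈ 0.105
P(Cato | rare-form) = 0.0042/0.16955 ≈ 0.025
P(Bell | rare-form) = 0.08555/0.16955 ≈ 0.505

Dunn 0.314, Frost 0.007, Eyre 0.045, Arden 0.105, Cato 0.025, Bell 0.505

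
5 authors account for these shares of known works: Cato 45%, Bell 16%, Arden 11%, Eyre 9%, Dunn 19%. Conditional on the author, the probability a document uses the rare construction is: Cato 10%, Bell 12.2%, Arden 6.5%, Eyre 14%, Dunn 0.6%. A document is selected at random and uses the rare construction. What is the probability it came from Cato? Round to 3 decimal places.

0.527

Prior × likelihood for each hypothesis:
  Cato: 0.45 × 0.1 = 0.045
  Bell: 0.16 × 0.122 = 0.01952
  Arden: 0.11 × 0.065 = 0.00715
  Eyre: 0.09 × 0.14 = 0.0126
  Dunn: 0.19 × 0.006 = 0.00114
Sum = 0.08541.
P(Cato | evidence) = 0.045 / 0.08541 ≈ 0.527.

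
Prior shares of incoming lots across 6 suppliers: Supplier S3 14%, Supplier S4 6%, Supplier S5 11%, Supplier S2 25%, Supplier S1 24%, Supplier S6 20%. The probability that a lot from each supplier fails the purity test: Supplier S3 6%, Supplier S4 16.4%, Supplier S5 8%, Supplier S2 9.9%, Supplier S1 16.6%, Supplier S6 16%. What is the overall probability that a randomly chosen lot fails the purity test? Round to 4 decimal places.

Unnormalized posteriors (prior × likelihood):
  Supplier S3: 0.14 × 0.06 = 0.0084
  Supplier S4: 0.06 × 0.164 = 0.00984
  Supplier S5: 0.11 × 0.08 = 0.0088
  Supplier S2: 0.25 × 0.099 = 0.02475
  Supplier S1: 0.24 × 0.166 = 0.03984
  Supplier S6: 0.2 × 0.16 = 0.032
P(off-spec) = 0.0084 + 0.00984 + 0.0088 + 0.02475 + 0.03984 + 0.032 = 0.12363 → 0.1236.

0.1236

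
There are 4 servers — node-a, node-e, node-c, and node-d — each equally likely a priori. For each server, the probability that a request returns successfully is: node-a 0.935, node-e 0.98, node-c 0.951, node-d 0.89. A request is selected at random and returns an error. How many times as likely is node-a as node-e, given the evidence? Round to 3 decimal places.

3.250

Taking complements, P(error | each) = node-a 0.065, node-e 0.02, node-c 0.049, node-d 0.11.
With a uniform prior (1/4 each), posterior ∝ likelihood:
  node-a: 0.065
  node-e: 0.02
  node-c: 0.049
  node-d: 0.11
Sum = 0.244.
The ratio is 0.065 / 0.02 (the normalizer cancels) = 3.250.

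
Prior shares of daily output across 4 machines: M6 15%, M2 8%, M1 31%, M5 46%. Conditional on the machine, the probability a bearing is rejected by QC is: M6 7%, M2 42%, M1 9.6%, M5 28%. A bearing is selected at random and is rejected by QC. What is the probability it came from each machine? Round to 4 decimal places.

Compute prior × likelihood for every hypothesis:
  M6: 0.15 × 0.07 = 0.0105
  M2: 0.08 × 0.42 = 0.0336
  M1: 0.31 × 0.096 = 0.02976
  M5: 0.46 × 0.28 = 0.1288
Total = 0.20266.
P(M6 | rejected) = 0.0105/0.20266 ≈ 0.0518
P(M2 | rejected) = 0.0336/0.20266 ≈ 0.1658
P(M1 | rejected) = 0.02976/0.20266 ≈ 0.1468
P(M5 | rejected) = 0.1288/0.20266 ≈ 0.6355

M6 0.0518, M2 0.1658, M1 0.1468, M5 0.6355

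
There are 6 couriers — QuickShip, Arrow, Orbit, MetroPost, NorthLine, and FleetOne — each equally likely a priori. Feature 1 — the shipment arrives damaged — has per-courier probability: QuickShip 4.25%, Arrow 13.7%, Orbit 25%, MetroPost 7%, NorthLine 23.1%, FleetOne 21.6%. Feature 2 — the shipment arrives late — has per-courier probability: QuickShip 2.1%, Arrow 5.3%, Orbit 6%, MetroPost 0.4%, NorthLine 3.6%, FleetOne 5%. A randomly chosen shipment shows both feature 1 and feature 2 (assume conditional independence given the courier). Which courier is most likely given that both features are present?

With a uniform prior (1/6 each), posterior ∝ likelihood:
  QuickShip: 0.0425 × 0.021 = 0.0008925
  Arrow: 0.137 × 0.053 = 0.007261
  Orbit: 0.25 × 0.06 = 0.015
  MetroPost: 0.07 × 0.004 = 0.00028
  NorthLine: 0.231 × 0.036 = 0.008316
  FleetOne: 0.216 × 0.05 = 0.0108
Total = 0.0425495.
Largest term belongs to Orbit, so Orbit is most probable.

Orbit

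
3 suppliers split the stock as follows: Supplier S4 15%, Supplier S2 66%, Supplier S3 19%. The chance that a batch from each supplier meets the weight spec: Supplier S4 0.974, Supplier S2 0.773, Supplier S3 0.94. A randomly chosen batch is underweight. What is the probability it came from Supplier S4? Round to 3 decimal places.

0.024

Taking complements, P(underweight | each) = Supplier S4 0.026, Supplier S2 0.227, Supplier S3 0.06.
By Bayes' rule, posterior ∝ prior × likelihood:
  Supplier S4: 0.15 × 0.026 = 0.0039
  Supplier S2: 0.66 × 0.227 = 0.14982
  Supplier S3: 0.19 × 0.06 = 0.0114
Sum = 0.16512.
P(Supplier S4 | evidence) = 0.0039 / 0.16512 ≈ 0.024.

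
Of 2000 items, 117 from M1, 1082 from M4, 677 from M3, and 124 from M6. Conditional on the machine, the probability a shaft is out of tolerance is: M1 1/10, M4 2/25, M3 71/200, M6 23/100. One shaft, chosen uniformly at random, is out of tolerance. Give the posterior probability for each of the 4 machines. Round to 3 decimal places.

M1 0.032, M4 0.236, M3 0.655, M6 0.078

Prior × likelihood for each hypothesis:
  M1: 0.0585 × 0.1 = 0.00585
  M4: 0.541 × 0.08 = 0.04328
  M3: 0.3385 × 0.355 = 0.1201675
  M6: 0.062 × 0.23 = 0.01426
Sum = 0.1835575.
P(M1 | oversize) = 0.00585/0.1835575 ≈ 0.032
P(M4 | oversize) = 0.04328/0.1835575 ≈ 0.236
P(M3 | oversize) = 0.1201675/0.1835575 ≈ 0.655
P(M6 | oversize) = 0.01426/0.1835575 ≈ 0.078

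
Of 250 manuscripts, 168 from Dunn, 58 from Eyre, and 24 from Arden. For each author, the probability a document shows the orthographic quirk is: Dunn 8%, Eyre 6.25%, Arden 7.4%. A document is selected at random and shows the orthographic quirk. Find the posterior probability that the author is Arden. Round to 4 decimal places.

By Bayes' rule, posterior ∝ prior × likelihood:
  Dunn: 0.672 × 0.08 = 0.05376
  Eyre: 0.232 × 0.0625 = 0.0145
  Arden: 0.096 × 0.074 = 0.007104
Sum = 0.075364.
P(Arden | evidence) = 0.007104 / 0.075364 ≈ 0.0943.

0.0943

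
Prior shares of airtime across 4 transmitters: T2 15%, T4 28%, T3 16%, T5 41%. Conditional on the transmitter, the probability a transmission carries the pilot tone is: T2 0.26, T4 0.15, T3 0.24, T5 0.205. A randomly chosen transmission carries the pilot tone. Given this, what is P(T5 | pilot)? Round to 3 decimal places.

Unnormalized posteriors (prior × likelihood):
  T2: 0.15 × 0.26 = 0.039
  T4: 0.28 × 0.15 = 0.042
  T3: 0.16 × 0.24 = 0.0384
  T5: 0.41 × 0.205 = 0.08405
Normalizing constant = 0.20345.
P(T5 | evidence) = 0.08405 / 0.20345 ≈ 0.413.

0.413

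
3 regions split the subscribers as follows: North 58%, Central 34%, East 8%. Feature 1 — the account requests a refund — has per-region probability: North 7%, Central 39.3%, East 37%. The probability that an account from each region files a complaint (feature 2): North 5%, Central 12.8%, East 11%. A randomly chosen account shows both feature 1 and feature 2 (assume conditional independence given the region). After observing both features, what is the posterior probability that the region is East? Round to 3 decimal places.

0.145

Prior × likelihood for each hypothesis:
  North: 0.58 × 0.07 × 0.05 = 0.00203
  Central: 0.34 × 0.393 × 0.128 = 0.01710336
  East: 0.08 × 0.37 × 0.11 = 0.003256
Total = 0.02238936.
P(East | evidence) = 0.003256 / 0.02238936 ≈ 0.145.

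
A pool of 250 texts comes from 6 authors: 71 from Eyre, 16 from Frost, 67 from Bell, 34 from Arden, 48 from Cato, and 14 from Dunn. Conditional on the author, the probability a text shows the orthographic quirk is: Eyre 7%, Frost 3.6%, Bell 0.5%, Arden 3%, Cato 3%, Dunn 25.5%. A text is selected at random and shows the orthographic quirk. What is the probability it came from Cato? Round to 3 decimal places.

Prior × likelihood for each hypothesis:
  Eyre: 0.284 × 0.07 = 0.01988
  Frost: 0.064 × 0.036 = 0.002304
  Bell: 0.268 × 0.005 = 0.00134
  Arden: 0.136 × 0.03 = 0.00408
  Cato: 0.192 × 0.03 = 0.00576
  Dunn: 0.056 × 0.255 = 0.01428
Sum = 0.047644.
P(Cato | evidence) = 0.00576 / 0.047644 ≈ 0.121.

0.121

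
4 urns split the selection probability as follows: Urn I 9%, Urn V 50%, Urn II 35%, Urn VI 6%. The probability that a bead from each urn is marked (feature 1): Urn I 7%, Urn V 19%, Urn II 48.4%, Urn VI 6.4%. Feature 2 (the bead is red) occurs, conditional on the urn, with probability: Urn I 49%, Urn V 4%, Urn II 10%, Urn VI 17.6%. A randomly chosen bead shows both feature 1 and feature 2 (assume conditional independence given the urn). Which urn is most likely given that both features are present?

Prior × likelihood for each hypothesis:
  Urn I: 0.09 × 0.07 × 0.49 = 0.003087
  Urn V: 0.5 × 0.19 × 0.04 = 0.0038
  Urn II: 0.35 × 0.484 × 0.1 = 0.01694
  Urn VI: 0.06 × 0.064 × 0.176 = 0.00067584
Total = 0.02450284.
Largest term belongs to Urn II, so Urn II is most probable.

Urn II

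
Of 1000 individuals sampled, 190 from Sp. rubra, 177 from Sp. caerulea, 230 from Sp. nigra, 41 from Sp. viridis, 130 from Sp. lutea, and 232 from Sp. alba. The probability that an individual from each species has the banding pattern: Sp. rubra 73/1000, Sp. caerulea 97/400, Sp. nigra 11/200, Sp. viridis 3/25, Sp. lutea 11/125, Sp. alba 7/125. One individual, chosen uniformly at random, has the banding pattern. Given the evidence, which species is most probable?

Sp. caerulea

Prior × likelihood for each hypothesis:
  Sp. rubra: 0.19 × 0.073 = 0.01387
  Sp. caerulea: 0.177 × 0.2425 = 0.0429225
  Sp. nigra: 0.23 × 0.055 = 0.01265
  Sp. viridis: 0.041 × 0.12 = 0.00492
  Sp. lutea: 0.13 × 0.088 = 0.01144
  Sp. alba: 0.232 × 0.056 = 0.012992
Sum = 0.0987945.
Largest term belongs to Sp. caerulea, so Sp. caerulea is most probable.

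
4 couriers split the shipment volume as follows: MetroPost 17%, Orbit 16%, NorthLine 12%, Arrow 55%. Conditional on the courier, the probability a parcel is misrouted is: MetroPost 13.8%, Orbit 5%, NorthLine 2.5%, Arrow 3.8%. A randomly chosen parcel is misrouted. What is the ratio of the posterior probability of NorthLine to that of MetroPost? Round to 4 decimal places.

Prior × likelihood for each hypothesis:
  MetroPost: 0.17 × 0.138 = 0.02346
  Orbit: 0.16 × 0.05 = 0.008
  NorthLine: 0.12 × 0.025 = 0.003
  Arrow: 0.55 × 0.038 = 0.0209
Sum = 0.05536.
The ratio is 0.003 / 0.02346 (the normalizer cancels) = 0.1279.

0.1279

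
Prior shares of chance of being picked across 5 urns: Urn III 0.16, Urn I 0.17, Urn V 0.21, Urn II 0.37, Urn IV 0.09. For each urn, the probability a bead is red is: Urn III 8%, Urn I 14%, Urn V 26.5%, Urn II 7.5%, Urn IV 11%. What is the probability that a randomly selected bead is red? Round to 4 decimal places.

By Bayes' rule, posterior ∝ prior × likelihood:
  Urn III: 0.16 × 0.08 = 0.0128
  Urn I: 0.17 × 0.14 = 0.0238
  Urn V: 0.21 × 0.265 = 0.05565
  Urn II: 0.37 × 0.075 = 0.02775
  Urn IV: 0.09 × 0.11 = 0.0099
P(red) = 0.0128 + 0.0238 + 0.05565 + 0.02775 + 0.0099 = 0.1299 → 0.1299.

0.1299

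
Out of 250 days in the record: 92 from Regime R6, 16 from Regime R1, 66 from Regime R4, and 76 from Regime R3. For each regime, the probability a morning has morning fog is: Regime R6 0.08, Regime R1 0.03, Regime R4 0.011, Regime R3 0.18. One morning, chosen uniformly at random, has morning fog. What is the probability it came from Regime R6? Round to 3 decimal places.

0.331

By Bayes' rule, posterior ∝ prior × likelihood:
  Regime R6: 0.368 × 0.08 = 0.02944
  Regime R1: 0.064 × 0.03 = 0.00192
  Regime R4: 0.264 × 0.011 = 0.002904
  Regime R3: 0.304 × 0.18 = 0.05472
Total = 0.088984.
P(Regime R6 | evidence) = 0.02944 / 0.088984 ≈ 0.331.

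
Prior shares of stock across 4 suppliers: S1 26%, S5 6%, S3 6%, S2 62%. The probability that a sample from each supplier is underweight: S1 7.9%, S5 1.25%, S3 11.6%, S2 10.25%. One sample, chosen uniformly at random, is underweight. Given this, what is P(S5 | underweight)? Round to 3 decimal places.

0.008

Prior × likelihood for each hypothesis:
  S1: 0.26 × 0.079 = 0.02054
  S5: 0.06 × 0.0125 = 0.00075
  S3: 0.06 × 0.116 = 0.00696
  S2: 0.62 × 0.1025 = 0.06355
Normalizing constant = 0.0918.
P(S5 | evidence) = 0.00075 / 0.0918 ≈ 0.008.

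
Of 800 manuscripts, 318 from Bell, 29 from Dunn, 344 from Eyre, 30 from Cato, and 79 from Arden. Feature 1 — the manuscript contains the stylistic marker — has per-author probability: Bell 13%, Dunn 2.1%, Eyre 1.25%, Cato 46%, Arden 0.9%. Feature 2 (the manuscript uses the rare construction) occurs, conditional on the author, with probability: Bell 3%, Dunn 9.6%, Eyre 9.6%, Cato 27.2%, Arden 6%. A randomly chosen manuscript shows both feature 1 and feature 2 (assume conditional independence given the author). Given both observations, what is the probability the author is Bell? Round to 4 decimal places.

Prior × likelihood for each hypothesis:
  Bell: 0.3975 × 0.13 × 0.03 = 0.00155025
  Dunn: 0.03625 × 0.021 × 0.096 = 0.00007308
  Eyre: 0.43 × 0.0125 × 0.096 = 0.000516
  Cato: 0.0375 × 0.46 × 0.272 = 0.004692
  Arden: 0.09875 × 0.009 × 0.06 = 0.000053325
Total = 0.006884655.
P(Bell | evidence) = 0.00155025 / 0.006884655 ≈ 0.2252.

0.2252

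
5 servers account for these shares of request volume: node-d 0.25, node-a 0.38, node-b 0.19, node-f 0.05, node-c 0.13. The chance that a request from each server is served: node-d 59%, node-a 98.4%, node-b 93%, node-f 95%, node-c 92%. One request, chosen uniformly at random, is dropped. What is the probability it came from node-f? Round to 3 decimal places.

Taking complements, P(dropped | each) = node-d 0.41, node-a 0.016, node-b 0.07, node-f 0.05, node-c 0.08.
Unnormalized posteriors (prior × likelihood):
  node-d: 0.25 × 0.41 = 0.1025
  node-a: 0.38 × 0.016 = 0.00608
  node-b: 0.19 × 0.07 = 0.0133
  node-f: 0.05 × 0.05 = 0.0025
  node-c: 0.13 × 0.08 = 0.0104
Sum = 0.13478.
P(node-f | evidence) = 0.0025 / 0.13478 ≈ 0.019.

0.019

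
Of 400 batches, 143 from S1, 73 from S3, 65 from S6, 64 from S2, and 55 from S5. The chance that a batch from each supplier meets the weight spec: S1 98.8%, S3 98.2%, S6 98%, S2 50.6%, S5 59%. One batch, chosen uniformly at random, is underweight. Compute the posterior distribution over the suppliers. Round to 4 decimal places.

S1 0.0293, S3 0.0225, S6 0.0222, S2 0.5405, S5 0.3855

Taking complements, P(underweight | each) = S1 0.012, S3 0.018, S6 0.02, S2 0.494, S5 0.41.
Unnormalized posteriors (prior × likelihood):
  S1: 0.3575 × 0.012 = 0.00429
  S3: 0.1825 × 0.018 = 0.003285
  S6: 0.1625 × 0.02 = 0.00325
  S2: 0.16 × 0.494 = 0.07904
  S5: 0.1375 × 0.41 = 0.056375
Total = 0.14624.
P(S1 | underweight) = 0.00429/0.14624 ≈ 0.0293
P(S3 | underweight) = 0.003285/0.14624 ≈ 0.0225
P(S6 | underweight) = 0.00325/0.14624 ≈ 0.0222
P(S2 | underweight) = 0.07904/0.14624 ≈ 0.5405
P(S5 | underweight) = 0.056375/0.14624 ≈ 0.3855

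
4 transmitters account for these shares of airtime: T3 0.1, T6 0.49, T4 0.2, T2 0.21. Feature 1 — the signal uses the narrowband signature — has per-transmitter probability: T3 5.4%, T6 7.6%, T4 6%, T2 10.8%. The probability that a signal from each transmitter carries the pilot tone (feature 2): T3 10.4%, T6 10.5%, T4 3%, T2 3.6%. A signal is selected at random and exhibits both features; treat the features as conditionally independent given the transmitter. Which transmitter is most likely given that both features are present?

Compute prior × likelihood for every hypothesis:
  T3: 0.1 × 0.054 × 0.104 = 0.0005616
  T6: 0.49 × 0.076 × 0.105 = 0.0039102
  T4: 0.2 × 0.06 × 0.03 = 0.00036
  T2: 0.21 × 0.108 × 0.036 = 0.00081648
Total = 0.00564828.
Largest term belongs to T6, so T6 is most probable.

T6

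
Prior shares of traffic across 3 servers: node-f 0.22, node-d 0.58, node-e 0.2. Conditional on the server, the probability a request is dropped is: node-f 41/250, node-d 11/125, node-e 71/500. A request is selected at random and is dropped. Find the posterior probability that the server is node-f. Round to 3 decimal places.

0.312

Unnormalized posteriors (prior × likelihood):
  node-f: 0.22 × 0.164 = 0.03608
  node-d: 0.58 × 0.088 = 0.05104
  node-e: 0.2 × 0.142 = 0.0284
Sum = 0.11552.
P(node-f | evidence) = 0.03608 / 0.11552 ≈ 0.312.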